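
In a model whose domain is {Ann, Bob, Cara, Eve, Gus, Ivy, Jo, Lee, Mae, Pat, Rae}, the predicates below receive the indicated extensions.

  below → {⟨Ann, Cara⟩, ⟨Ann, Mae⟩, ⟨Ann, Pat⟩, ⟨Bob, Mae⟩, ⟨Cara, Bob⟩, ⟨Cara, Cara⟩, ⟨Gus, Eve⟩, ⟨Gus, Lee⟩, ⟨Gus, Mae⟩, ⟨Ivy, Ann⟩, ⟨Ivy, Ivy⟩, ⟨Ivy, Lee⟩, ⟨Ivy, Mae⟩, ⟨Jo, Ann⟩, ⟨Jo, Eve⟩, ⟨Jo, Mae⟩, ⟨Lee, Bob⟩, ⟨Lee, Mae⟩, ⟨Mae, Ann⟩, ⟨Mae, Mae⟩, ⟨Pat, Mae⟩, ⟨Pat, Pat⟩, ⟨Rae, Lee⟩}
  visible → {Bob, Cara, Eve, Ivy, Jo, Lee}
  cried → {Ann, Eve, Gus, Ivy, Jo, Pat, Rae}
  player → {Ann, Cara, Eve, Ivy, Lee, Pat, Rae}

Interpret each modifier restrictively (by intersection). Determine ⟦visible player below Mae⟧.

⟦below Mae⟧ = {x : ⟨x, Mae⟩ ∈ ⟦below⟧} = {Ann, Bob, Gus, Ivy, Jo, Lee, Mae, Pat}
⟦player⟧ = {Ann, Cara, Eve, Ivy, Lee, Pat, Rae}
… ∩ ⟦below Mae⟧ = {Ann, Cara, Eve, Ivy, Lee, Pat, Rae} ∩ {Ann, Bob, Gus, Ivy, Jo, Lee, Mae, Pat} = {Ann, Ivy, Lee, Pat}
… ∩ ⟦visible⟧ = {Ann, Ivy, Lee, Pat} ∩ {Bob, Cara, Eve, Ivy, Jo, Lee} = {Ivy, Lee}
So ⟦visible player below Mae⟧ = {Ivy, Lee}.

{Ivy, Lee}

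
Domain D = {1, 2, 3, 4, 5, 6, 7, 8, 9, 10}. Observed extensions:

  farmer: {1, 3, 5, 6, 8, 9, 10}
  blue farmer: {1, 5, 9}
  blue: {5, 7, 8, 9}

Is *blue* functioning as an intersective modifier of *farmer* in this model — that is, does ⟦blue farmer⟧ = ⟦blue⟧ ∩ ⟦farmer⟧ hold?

no

⟦blue⟧ ∩ ⟦farmer⟧ = {5, 7, 8, 9} ∩ {1, 3, 5, 6, 8, 9, 10} = {5, 8, 9}
Observed ⟦blue farmer⟧ = {1, 5, 9}.
These differ, so the modifier is not intersective in this model.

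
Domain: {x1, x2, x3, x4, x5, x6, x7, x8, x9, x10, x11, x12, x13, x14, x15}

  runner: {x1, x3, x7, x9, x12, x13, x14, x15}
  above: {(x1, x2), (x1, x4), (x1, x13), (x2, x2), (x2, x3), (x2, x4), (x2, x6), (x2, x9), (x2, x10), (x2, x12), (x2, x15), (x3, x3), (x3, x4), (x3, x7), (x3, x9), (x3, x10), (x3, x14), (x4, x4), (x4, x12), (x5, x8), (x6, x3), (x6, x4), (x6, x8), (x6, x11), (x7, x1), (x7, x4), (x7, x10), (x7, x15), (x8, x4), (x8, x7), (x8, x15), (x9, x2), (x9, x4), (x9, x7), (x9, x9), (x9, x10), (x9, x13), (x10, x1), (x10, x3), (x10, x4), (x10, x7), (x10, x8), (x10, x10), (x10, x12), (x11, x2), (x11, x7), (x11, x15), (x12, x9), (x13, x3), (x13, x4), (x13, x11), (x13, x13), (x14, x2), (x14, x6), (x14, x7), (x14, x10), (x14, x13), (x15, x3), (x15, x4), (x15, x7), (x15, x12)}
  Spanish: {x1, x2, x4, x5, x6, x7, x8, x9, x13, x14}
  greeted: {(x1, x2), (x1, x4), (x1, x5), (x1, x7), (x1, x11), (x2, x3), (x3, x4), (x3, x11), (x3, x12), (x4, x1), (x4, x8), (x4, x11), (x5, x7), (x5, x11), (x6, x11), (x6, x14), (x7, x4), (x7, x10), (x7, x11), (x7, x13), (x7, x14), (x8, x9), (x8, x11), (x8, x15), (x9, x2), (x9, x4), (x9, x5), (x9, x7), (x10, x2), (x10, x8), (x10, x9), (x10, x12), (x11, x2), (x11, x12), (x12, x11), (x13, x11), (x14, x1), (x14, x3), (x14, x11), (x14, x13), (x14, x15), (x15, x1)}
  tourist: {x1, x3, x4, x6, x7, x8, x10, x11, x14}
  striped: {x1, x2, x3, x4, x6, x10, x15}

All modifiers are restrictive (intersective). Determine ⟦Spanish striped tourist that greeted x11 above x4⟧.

⟦that greeted x11⟧ = {x : ⟨x, x11⟩ ∈ ⟦greeted⟧} = {x1, x3, x4, x5, x6, x7, x8, x12, x13, x14}
⟦above x4⟧ = {x : ⟨x, x4⟩ ∈ ⟦above⟧} = {x1, x2, x3, x4, x6, x7, x8, x9, x10, x13, x15}
⟦tourist⟧ = {x1, x3, x4, x6, x7, x8, x10, x11, x14}
… ∩ ⟦that greeted x11⟧ = {x1, x3, x4, x6, x7, x8, x10, x11, x14} ∩ {x1, x3, x4, x5, x6, x7, x8, x12, x13, x14} = {x1, x3, x4, x6, x7, x8, x14}
… ∩ ⟦above x4⟧ = {x1, x3, x4, x6, x7, x8, x14} ∩ {x1, x2, x3, x4, x6, x7, x8, x9, x10, x13, x15} = {x1, x3, x4, x6, x7, x8}
… ∩ ⟦Spanish⟧ = {x1, x3, x4, x6, x7, x8} ∩ {x1, x2, x4, x5, x6, x7, x8, x9, x13, x14} = {x1, x4, x6, x7, x8}
… ∩ ⟦striped⟧ = {x1, x4, x6, x7, x8} ∩ {x1, x2, x3, x4, x6, x10, x15} = {x1, x4, x6}
So ⟦Spanish striped tourist that greeted x11 above x4⟧ = {x1, x4, x6}.

{x1, x4, x6}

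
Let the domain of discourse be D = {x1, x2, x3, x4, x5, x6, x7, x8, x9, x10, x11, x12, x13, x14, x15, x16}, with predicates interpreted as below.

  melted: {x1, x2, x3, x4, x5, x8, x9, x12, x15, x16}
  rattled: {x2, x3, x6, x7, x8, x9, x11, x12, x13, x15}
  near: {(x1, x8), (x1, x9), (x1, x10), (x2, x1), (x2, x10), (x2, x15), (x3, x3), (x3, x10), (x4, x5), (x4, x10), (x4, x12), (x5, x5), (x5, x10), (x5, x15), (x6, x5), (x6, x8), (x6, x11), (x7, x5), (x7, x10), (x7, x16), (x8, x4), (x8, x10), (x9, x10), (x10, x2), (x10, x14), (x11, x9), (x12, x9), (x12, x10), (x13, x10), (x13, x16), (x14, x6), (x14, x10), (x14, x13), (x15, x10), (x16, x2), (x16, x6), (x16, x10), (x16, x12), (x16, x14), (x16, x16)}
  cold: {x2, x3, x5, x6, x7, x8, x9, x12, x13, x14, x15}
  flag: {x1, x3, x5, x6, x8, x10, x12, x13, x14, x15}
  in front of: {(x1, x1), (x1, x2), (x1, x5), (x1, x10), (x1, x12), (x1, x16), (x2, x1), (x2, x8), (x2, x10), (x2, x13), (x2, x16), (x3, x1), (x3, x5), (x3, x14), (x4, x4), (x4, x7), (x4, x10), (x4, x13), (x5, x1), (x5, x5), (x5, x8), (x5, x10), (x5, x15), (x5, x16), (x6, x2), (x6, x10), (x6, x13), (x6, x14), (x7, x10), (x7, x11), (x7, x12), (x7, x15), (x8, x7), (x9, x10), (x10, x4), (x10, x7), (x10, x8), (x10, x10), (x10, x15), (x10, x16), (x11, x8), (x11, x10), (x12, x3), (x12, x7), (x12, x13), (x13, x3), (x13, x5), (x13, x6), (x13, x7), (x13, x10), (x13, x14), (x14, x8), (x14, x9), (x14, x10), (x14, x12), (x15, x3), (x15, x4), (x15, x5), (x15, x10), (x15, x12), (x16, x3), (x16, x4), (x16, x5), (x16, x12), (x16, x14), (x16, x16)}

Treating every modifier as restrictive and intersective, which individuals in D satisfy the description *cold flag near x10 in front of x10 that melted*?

{x5, x15}

⟦near x10⟧ = {x : ⟨x, x10⟩ ∈ ⟦near⟧} = {x1, x2, x3, x4, x5, x7, x8, x9, x12, x13, x14, x15, x16}
⟦in front of x10⟧ = {x : ⟨x, x10⟩ ∈ ⟦in front of⟧} = {x1, x2, x4, x5, x6, x7, x9, x10, x11, x13, x14, x15}
⟦that melted⟧ = ⟦melted⟧ = {x1, x2, x3, x4, x5, x8, x9, x12, x15, x16}
⟦flag⟧ = {x1, x3, x5, x6, x8, x10, x12, x13, x14, x15}
… ∩ ⟦near x10⟧ = {x1, x3, x5, x6, x8, x10, x12, x13, x14, x15} ∩ {x1, x2, x3, x4, x5, x7, x8, x9, x12, x13, x14, x15, x16} = {x1, x3, x5, x8, x12, x13, x14, x15}
… ∩ ⟦in front of x10⟧ = {x1, x3, x5, x8, x12, x13, x14, x15} ∩ {x1, x2, x4, x5, x6, x7, x9, x10, x11, x13, x14, x15} = {x1, x5, x13, x14, x15}
… ∩ ⟦that melted⟧ = {x1, x5, x13, x14, x15} ∩ {x1, x2, x3, x4, x5, x8, x9, x12, x15, x16} = {x1, x5, x15}
… ∩ ⟦cold⟧ = {x1, x5, x15} ∩ {x2, x3, x5, x6, x7, x8, x9, x12, x13, x14, x15} = {x5, x15}
So ⟦cold flag near x10 in front of x10 that melted⟧ = {x5, x15}.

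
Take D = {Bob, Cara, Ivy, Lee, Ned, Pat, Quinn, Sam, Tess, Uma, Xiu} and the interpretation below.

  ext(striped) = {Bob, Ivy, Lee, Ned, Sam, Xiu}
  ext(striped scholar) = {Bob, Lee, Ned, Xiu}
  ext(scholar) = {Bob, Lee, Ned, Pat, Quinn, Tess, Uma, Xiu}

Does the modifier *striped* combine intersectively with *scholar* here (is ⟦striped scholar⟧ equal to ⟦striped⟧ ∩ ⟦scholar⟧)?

yes

⟦striped⟧ ∩ ⟦scholar⟧ = {Bob, Ivy, Lee, Ned, Sam, Xiu} ∩ {Bob, Lee, Ned, Pat, Quinn, Tess, Uma, Xiu} = {Bob, Lee, Ned, Xiu}
Observed ⟦striped scholar⟧ = {Bob, Lee, Ned, Xiu}.
These coincide, so the modifier is intersective here.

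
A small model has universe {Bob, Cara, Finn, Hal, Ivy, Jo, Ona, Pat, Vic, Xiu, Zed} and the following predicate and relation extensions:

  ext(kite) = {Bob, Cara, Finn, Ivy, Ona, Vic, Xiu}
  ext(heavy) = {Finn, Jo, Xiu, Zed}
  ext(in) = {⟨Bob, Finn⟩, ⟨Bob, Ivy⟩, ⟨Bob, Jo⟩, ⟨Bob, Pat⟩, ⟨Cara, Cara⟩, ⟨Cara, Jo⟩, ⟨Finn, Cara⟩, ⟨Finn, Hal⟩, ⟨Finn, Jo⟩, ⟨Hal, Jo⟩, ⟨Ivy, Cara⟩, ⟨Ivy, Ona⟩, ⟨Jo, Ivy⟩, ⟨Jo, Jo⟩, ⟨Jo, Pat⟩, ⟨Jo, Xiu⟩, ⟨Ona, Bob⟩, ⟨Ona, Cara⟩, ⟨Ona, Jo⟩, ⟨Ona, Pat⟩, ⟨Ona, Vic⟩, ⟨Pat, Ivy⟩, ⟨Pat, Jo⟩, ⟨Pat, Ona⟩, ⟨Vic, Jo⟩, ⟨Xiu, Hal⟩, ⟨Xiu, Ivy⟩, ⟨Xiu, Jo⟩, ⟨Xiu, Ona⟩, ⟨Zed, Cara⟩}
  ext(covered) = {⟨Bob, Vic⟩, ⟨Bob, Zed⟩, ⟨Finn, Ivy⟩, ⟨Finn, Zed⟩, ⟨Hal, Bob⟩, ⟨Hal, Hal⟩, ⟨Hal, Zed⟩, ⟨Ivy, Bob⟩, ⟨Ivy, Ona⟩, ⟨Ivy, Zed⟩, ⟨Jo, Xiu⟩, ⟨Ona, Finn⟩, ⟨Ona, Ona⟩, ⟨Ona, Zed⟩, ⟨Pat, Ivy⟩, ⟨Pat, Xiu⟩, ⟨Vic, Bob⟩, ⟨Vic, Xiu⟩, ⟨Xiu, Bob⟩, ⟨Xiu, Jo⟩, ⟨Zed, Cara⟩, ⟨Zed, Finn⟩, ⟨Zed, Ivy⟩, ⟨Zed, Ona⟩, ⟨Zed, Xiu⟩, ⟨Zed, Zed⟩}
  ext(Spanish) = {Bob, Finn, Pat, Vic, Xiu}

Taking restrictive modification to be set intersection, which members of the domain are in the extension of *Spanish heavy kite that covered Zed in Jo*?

{Finn}

⟦that covered Zed⟧ = {x : ⟨x, Zed⟩ ∈ ⟦covered⟧} = {Bob, Finn, Hal, Ivy, Ona, Zed}
⟦in Jo⟧ = {x : ⟨x, Jo⟩ ∈ ⟦in⟧} = {Bob, Cara, Finn, Hal, Jo, Ona, Pat, Vic, Xiu}
⟦kite⟧ = {Bob, Cara, Finn, Ivy, Ona, Vic, Xiu}
… ∩ ⟦that covered Zed⟧ = {Bob, Cara, Finn, Ivy, Ona, Vic, Xiu} ∩ {Bob, Finn, Hal, Ivy, Ona, Zed} = {Bob, Finn, Ivy, Ona}
… ∩ ⟦in Jo⟧ = {Bob, Finn, Ivy, Ona} ∩ {Bob, Cara, Finn, Hal, Jo, Ona, Pat, Vic, Xiu} = {Bob, Finn, Ona}
… ∩ ⟦Spanish⟧ = {Bob, Finn, Ona} ∩ {Bob, Finn, Pat, Vic, Xiu} = {Bob, Finn}
… ∩ ⟦heavy⟧ = {Bob, Finn} ∩ {Finn, Jo, Xiu, Zed} = {Finn}
So ⟦Spanish heavy kite that covered Zed in Jo⟧ = {Finn}.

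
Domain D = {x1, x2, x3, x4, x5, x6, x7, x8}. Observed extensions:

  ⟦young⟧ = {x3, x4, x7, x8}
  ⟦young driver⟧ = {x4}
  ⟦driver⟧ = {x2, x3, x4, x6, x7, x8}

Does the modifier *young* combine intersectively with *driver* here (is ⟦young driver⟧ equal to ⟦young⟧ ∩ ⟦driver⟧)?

no

⟦young⟧ ∩ ⟦driver⟧ = {x3, x4, x7, x8} ∩ {x2, x3, x4, x6, x7, x8} = {x3, x4, x7, x8}
Observed ⟦young driver⟧ = {x4}.
These differ, so the modifier is not intersective in this model.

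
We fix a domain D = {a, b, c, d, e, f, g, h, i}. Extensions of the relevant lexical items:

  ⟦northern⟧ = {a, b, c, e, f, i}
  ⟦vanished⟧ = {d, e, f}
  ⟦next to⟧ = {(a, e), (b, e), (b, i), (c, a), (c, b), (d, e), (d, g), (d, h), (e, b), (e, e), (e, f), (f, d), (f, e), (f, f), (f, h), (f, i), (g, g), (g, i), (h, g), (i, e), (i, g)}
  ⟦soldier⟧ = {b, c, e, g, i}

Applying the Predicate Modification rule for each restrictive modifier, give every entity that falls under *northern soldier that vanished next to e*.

{e}

⟦that vanished⟧ = ⟦vanished⟧ = {d, e, f}
⟦next to e⟧ = {x : ⟨x, e⟩ ∈ ⟦next to⟧} = {a, b, d, e, f, i}
⟦soldier⟧ = {b, c, e, g, i}
… ∩ ⟦that vanished⟧ = {b, c, e, g, i} ∩ {d, e, f} = {e}
… ∩ ⟦next to e⟧ = {e} ∩ {a, b, d, e, f, i} = {e}
… ∩ ⟦northern⟧ = {e} ∩ {a, b, c, e, f, i} = {e}
So ⟦northern soldier that vanished next to e⟧ = {e}.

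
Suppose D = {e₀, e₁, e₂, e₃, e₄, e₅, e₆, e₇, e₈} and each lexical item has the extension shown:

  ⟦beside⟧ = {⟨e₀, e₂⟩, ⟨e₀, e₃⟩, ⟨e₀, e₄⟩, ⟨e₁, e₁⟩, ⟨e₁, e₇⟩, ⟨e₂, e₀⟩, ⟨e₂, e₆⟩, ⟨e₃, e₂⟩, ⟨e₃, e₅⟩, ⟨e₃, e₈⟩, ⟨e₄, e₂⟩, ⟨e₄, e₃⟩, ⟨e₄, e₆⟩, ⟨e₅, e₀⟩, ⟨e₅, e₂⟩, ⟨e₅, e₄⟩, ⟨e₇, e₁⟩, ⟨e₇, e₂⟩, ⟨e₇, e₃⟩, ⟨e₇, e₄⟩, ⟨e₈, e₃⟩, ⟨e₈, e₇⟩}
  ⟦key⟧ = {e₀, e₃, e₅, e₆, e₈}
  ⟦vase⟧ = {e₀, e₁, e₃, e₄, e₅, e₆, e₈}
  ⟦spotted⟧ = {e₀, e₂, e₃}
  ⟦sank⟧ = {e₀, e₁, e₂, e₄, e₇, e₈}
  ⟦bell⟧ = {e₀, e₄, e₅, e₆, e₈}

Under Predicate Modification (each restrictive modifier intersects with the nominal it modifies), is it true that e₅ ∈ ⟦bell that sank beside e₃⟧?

no

⟦that sank⟧ = ⟦sank⟧ = {e₀, e₁, e₂, e₄, e₇, e₈}
⟦beside e₃⟧ = {x : ⟨x, e₃⟩ ∈ ⟦beside⟧} = {e₀, e₄, e₇, e₈}
⟦bell⟧ = {e₀, e₄, e₅, e₆, e₈}
… ∩ ⟦that sank⟧ = {e₀, e₄, e₅, e₆, e₈} ∩ {e₀, e₁, e₂, e₄, e₇, e₈} = {e₀, e₄, e₈}
… ∩ ⟦beside e₃⟧ = {e₀, e₄, e₈} ∩ {e₀, e₄, e₇, e₈} = {e₀, e₄, e₈}
⟦bell that sank beside e₃⟧ = {e₀, e₄, e₈}; e₅ ∉ this set.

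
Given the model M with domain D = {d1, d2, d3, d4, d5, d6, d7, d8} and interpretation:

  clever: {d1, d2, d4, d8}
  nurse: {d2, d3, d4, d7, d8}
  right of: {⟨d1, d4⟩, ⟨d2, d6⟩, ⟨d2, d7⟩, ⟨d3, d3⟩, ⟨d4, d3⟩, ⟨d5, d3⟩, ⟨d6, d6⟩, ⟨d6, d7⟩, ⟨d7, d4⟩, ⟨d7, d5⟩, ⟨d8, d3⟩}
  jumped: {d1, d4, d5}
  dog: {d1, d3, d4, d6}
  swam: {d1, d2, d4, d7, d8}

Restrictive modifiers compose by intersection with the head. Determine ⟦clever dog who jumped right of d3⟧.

⟦who jumped⟧ = ⟦jumped⟧ = {d1, d4, d5}
⟦right of d3⟧ = {x : ⟨x, d3⟩ ∈ ⟦right of⟧} = {d3, d4, d5, d8}
⟦dog⟧ = {d1, d3, d4, d6}
… ∩ ⟦who jumped⟧ = {d1, d3, d4, d6} ∩ {d1, d4, d5} = {d1, d4}
… ∩ ⟦right of d3⟧ = {d1, d4} ∩ {d3, d4, d5, d8} = {d4}
… ∩ ⟦clever⟧ = {d4} ∩ {d1, d2, d4, d8} = {d4}
So ⟦clever dog who jumped right of d3⟧ = {d4}.

{d4}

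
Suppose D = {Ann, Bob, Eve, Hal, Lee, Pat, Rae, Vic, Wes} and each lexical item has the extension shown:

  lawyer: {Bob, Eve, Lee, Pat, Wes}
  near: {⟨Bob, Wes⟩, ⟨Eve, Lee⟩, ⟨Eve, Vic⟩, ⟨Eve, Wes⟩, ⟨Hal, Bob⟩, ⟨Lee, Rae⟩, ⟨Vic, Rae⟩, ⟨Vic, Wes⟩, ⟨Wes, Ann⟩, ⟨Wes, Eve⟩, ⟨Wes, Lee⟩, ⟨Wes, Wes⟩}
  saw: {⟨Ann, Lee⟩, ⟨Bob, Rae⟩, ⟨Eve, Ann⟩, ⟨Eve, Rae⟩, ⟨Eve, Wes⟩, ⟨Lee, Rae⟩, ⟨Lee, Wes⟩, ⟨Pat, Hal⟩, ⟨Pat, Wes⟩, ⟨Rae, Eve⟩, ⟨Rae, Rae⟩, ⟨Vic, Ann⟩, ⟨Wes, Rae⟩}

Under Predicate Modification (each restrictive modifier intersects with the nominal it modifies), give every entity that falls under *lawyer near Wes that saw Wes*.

⟦near Wes⟧ = {x : ⟨x, Wes⟩ ∈ ⟦near⟧} = {Bob, Eve, Vic, Wes}
⟦that saw Wes⟧ = {x : ⟨x, Wes⟩ ∈ ⟦saw⟧} = {Eve, Lee, Pat}
⟦lawyer⟧ = {Bob, Eve, Lee, Pat, Wes}
… ∩ ⟦near Wes⟧ = {Bob, Eve, Lee, Pat, Wes} ∩ {Bob, Eve, Vic, Wes} = {Bob, Eve, Wes}
… ∩ ⟦that saw Wes⟧ = {Bob, Eve, Wes} ∩ {Eve, Lee, Pat} = {Eve}
So ⟦lawyer near Wes that saw Wes⟧ = {Eve}.

{Eve}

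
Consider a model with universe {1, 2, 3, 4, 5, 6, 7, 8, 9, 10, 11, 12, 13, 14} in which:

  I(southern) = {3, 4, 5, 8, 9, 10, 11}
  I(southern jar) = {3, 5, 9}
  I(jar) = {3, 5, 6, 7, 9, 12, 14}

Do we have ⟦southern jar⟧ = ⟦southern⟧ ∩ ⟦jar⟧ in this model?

yes

⟦southern⟧ ∩ ⟦jar⟧ = {3, 4, 5, 8, 9, 10, 11} ∩ {3, 5, 6, 7, 9, 12, 14} = {3, 5, 9}
Observed ⟦southern jar⟧ = {3, 5, 9}.
These coincide, so the modifier is intersective here.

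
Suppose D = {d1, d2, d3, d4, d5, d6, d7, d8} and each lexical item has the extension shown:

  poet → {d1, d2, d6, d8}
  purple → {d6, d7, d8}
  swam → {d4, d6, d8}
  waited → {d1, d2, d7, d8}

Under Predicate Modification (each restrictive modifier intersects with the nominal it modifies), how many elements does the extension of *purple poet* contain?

2

⟦poet⟧ = {d1, d2, d6, d8}
… ∩ ⟦purple⟧ = {d1, d2, d6, d8} ∩ {d6, d7, d8} = {d6, d8}
⟦purple poet⟧ = {d6, d8}, so the cardinality is 2.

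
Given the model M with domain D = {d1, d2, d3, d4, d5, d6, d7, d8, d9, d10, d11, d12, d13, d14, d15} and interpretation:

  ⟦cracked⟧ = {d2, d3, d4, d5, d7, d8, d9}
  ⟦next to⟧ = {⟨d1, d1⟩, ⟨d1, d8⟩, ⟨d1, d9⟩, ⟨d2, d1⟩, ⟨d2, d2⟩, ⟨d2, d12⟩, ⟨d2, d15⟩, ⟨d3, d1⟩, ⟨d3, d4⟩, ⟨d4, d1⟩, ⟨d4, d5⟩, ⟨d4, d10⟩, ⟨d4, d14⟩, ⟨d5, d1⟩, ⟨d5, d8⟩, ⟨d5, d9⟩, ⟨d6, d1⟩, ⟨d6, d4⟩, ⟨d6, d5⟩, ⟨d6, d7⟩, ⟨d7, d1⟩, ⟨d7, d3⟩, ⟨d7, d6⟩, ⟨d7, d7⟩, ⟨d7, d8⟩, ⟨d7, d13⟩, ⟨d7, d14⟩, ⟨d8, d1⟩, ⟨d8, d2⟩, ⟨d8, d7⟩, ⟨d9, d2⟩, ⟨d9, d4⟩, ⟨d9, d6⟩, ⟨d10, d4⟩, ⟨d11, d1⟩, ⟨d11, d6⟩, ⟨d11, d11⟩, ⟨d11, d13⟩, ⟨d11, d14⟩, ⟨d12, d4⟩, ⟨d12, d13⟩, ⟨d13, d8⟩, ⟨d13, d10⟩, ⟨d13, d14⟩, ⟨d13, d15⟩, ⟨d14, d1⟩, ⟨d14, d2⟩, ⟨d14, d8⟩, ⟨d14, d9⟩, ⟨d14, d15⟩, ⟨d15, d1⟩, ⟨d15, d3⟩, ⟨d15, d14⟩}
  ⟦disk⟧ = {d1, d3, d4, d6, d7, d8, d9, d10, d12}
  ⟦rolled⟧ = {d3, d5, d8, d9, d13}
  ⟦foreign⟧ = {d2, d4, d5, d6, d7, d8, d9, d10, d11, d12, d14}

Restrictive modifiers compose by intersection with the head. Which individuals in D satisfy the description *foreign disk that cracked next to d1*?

⟦that cracked⟧ = ⟦cracked⟧ = {d2, d3, d4, d5, d7, d8, d9}
⟦next to d1⟧ = {x : ⟨x, d1⟩ ∈ ⟦next to⟧} = {d1, d2, d3, d4, d5, d6, d7, d8, d11, d14, d15}
⟦disk⟧ = {d1, d3, d4, d6, d7, d8, d9, d10, d12}
… ∩ ⟦that cracked⟧ = {d1, d3, d4, d6, d7, d8, d9, d10, d12} ∩ {d2, d3, d4, d5, d7, d8, d9} = {d3, d4, d7, d8, d9}
… ∩ ⟦next to d1⟧ = {d3, d4, d7, d8, d9} ∩ {d1, d2, d3, d4, d5, d6, d7, d8, d11, d14, d15} = {d3, d4, d7, d8}
… ∩ ⟦foreign⟧ = {d3, d4, d7, d8} ∩ {d2, d4, d5, d6, d7, d8, d9, d10, d11, d12, d14} = {d4, d7, d8}
So ⟦foreign disk that cracked next to d1⟧ = {d4, d7, d8}.

{d4, d7, d8}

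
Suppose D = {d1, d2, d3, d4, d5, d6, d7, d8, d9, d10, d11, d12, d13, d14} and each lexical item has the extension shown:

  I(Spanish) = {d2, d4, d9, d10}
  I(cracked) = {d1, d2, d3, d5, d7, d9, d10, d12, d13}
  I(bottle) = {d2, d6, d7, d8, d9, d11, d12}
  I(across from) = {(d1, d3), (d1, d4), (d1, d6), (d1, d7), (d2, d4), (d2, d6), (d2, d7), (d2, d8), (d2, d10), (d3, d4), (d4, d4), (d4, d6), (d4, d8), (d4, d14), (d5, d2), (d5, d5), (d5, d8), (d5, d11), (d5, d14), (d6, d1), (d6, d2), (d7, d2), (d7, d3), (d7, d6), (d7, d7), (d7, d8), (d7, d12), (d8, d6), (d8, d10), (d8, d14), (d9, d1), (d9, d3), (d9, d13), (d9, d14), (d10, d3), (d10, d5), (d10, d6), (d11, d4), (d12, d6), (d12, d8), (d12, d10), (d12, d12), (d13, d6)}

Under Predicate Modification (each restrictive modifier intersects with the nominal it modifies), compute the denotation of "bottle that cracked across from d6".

{d2, d7, d12}

⟦that cracked⟧ = ⟦cracked⟧ = {d1, d2, d3, d5, d7, d9, d10, d12, d13}
⟦across from d6⟧ = {x : ⟨x, d6⟩ ∈ ⟦across from⟧} = {d1, d2, d4, d7, d8, d10, d12, d13}
⟦bottle⟧ = {d2, d6, d7, d8, d9, d11, d12}
… ∩ ⟦that cracked⟧ = {d2, d6, d7, d8, d9, d11, d12} ∩ {d1, d2, d3, d5, d7, d9, d10, d12, d13} = {d2, d7, d9, d12}
… ∩ ⟦across from d6⟧ = {d2, d7, d9, d12} ∩ {d1, d2, d4, d7, d8, d10, d12, d13} = {d2, d7, d12}
So ⟦bottle that cracked across from d6⟧ = {d2, d7, d12}.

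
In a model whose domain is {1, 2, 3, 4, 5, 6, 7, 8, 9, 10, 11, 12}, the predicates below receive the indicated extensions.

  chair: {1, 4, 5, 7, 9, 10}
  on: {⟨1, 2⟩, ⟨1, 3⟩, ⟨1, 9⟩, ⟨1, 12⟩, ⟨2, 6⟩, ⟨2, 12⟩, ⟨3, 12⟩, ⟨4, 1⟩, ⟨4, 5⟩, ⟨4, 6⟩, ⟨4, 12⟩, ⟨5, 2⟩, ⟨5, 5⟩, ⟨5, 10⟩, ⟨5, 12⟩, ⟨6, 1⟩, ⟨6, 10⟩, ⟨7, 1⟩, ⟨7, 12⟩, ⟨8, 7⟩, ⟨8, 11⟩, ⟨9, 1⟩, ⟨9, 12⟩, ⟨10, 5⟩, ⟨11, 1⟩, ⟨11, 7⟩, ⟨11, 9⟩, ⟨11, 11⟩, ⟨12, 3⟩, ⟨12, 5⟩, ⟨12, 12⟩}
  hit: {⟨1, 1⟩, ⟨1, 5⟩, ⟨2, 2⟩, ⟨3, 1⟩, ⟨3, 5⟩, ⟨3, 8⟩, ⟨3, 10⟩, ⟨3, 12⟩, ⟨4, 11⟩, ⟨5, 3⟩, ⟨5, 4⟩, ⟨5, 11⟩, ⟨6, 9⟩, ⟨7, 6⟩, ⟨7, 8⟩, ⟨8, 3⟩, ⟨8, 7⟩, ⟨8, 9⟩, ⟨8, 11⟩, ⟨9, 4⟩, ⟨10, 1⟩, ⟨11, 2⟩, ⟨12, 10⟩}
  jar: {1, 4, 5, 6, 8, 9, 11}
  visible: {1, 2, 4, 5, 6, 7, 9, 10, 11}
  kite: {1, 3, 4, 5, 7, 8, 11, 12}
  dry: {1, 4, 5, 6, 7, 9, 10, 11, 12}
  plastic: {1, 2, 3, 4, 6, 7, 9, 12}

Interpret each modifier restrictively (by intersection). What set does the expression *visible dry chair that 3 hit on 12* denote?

{1, 5}

⟦that 3 hit⟧ = {x : ⟨3, x⟩ ∈ ⟦hit⟧} = {1, 5, 8, 10, 12}
⟦on 12⟧ = {x : ⟨x, 12⟩ ∈ ⟦on⟧} = {1, 2, 3, 4, 5, 7, 9, 12}
⟦chair⟧ = {1, 4, 5, 7, 9, 10}
… ∩ ⟦that 3 hit⟧ = {1, 4, 5, 7, 9, 10} ∩ {1, 5, 8, 10, 12} = {1, 5, 10}
… ∩ ⟦on 12⟧ = {1, 5, 10} ∩ {1, 2, 3, 4, 5, 7, 9, 12} = {1, 5}
… ∩ ⟦visible⟧ = {1, 5} ∩ {1, 2, 4, 5, 6, 7, 9, 10, 11} = {1, 5}
… ∩ ⟦dry⟧ = {1, 5} ∩ {1, 4, 5, 6, 7, 9, 10, 11, 12} = {1, 5}
So ⟦visible dry chair that 3 hit on 12⟧ = {1, 5}.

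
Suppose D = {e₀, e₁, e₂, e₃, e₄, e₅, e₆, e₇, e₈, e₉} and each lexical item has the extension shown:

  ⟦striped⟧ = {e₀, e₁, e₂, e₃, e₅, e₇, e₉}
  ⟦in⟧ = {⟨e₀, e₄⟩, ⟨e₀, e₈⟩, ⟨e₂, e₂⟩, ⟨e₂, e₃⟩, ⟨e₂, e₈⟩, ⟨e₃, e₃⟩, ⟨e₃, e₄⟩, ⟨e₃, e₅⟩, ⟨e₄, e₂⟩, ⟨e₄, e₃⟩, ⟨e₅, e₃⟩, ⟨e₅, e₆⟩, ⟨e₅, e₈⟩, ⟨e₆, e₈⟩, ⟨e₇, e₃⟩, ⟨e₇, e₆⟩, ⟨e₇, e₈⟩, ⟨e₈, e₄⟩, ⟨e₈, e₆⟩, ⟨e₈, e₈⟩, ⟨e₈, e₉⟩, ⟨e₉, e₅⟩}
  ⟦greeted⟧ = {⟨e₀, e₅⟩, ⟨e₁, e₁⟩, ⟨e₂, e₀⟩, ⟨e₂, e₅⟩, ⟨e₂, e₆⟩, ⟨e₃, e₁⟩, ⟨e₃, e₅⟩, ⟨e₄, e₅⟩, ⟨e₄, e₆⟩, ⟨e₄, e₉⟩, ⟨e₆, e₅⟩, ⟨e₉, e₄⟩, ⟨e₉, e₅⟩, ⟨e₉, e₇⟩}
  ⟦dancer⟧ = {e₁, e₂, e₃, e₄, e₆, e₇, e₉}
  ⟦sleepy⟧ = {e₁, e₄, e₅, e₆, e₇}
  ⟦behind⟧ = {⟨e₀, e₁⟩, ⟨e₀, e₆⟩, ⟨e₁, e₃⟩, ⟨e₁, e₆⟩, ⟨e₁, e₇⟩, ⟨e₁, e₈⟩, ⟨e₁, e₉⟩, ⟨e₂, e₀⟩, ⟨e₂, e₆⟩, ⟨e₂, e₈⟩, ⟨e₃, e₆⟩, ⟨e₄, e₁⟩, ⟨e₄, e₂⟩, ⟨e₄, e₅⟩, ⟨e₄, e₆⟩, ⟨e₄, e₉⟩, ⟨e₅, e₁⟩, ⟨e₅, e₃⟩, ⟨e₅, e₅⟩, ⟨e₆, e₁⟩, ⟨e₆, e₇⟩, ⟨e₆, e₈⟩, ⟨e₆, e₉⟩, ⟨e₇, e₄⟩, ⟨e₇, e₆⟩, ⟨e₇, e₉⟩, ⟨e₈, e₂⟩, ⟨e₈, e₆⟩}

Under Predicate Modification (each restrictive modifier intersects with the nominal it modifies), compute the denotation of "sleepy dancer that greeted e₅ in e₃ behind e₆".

⟦that greeted e₅⟧ = {x : ⟨x, e₅⟩ ∈ ⟦greeted⟧} = {e₀, e₂, e₃, e₄, e₆, e₉}
⟦in e₃⟧ = {x : ⟨x, e₃⟩ ∈ ⟦in⟧} = {e₂, e₃, e₄, e₅, e₇}
⟦behind e₆⟧ = {x : ⟨x, e₆⟩ ∈ ⟦behind⟧} = {e₀, e₁, e₂, e₃, e₄, e₇, e₈}
⟦dancer⟧ = {e₁, e₂, e₃, e₄, e₆, e₇, e₉}
… ∩ ⟦that greeted e₅⟧ = {e₁, e₂, e₃, e₄, e₆, e₇, e₉} ∩ {e₀, e₂, e₃, e₄, e₆, e₉} = {e₂, e₃, e₄, e₆, e₉}
… ∩ ⟦in e₃⟧ = {e₂, e₃, e₄, e₆, e₉} ∩ {e₂, e₃, e₄, e₅, e₇} = {e₂, e₃, e₄}
… ∩ ⟦behind e₆⟧ = {e₂, e₃, e₄} ∩ {e₀, e₁, e₂, e₃, e₄, e₇, e₈} = {e₂, e₃, e₄}
… ∩ ⟦sleepy⟧ = {e₂, e₃, e₄} ∩ {e₁, e₄, e₅, e₆, e₇} = {e₄}
So ⟦sleepy dancer that greeted e₅ in e₃ behind e₆⟧ = {e₄}.

{e₄}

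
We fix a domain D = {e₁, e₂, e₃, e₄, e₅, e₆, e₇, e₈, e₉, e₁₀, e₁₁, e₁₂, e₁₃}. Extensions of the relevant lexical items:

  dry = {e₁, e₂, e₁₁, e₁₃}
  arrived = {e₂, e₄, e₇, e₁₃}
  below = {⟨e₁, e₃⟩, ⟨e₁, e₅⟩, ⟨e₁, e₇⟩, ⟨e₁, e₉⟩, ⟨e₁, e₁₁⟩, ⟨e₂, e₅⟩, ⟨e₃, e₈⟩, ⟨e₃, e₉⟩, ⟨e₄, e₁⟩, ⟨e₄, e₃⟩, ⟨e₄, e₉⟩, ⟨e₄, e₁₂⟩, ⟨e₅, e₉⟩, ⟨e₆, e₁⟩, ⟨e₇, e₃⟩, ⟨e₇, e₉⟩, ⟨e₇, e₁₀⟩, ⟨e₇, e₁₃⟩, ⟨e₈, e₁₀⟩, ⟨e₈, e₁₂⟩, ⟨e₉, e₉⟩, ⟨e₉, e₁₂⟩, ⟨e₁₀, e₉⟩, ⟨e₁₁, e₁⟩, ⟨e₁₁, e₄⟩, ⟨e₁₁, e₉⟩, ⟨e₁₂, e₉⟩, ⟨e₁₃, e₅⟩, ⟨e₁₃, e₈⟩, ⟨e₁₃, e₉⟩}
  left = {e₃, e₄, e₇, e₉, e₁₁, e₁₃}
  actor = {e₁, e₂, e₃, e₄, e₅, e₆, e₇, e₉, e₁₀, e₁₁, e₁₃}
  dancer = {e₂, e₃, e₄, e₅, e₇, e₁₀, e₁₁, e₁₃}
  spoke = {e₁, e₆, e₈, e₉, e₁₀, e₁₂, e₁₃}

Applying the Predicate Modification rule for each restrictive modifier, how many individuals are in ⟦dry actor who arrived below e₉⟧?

⟦who arrived⟧ = ⟦arrived⟧ = {e₂, e₄, e₇, e₁₃}
⟦below e₉⟧ = {x : ⟨x, e₉⟩ ∈ ⟦below⟧} = {e₁, e₃, e₄, e₅, e₇, e₉, e₁₀, e₁₁, e₁₂, e₁₃}
⟦actor⟧ = {e₁, e₂, e₃, e₄, e₅, e₆, e₇, e₉, e₁₀, e₁₁, e₁₃}
… ∩ ⟦who arrived⟧ = {e₁, e₂, e₃, e₄, e₅, e₆, e₇, e₉, e₁₀, e₁₁, e₁₃} ∩ {e₂, e₄, e₇, e₁₃} = {e₂, e₄, e₇, e₁₃}
… ∩ ⟦below e₉⟧ = {e₂, e₄, e₇, e₁₃} ∩ {e₁, e₃, e₄, e₅, e₇, e₉, e₁₀, e₁₁, e₁₂, e₁₃} = {e₄, e₇, e₁₃}
… ∩ ⟦dry⟧ = {e₄, e₇, e₁₃} ∩ {e₁, e₂, e₁₁, e₁₃} = {e₁₃}
⟦dry actor who arrived below e₉⟧ = {e₁₃}, so the cardinality is 1.

1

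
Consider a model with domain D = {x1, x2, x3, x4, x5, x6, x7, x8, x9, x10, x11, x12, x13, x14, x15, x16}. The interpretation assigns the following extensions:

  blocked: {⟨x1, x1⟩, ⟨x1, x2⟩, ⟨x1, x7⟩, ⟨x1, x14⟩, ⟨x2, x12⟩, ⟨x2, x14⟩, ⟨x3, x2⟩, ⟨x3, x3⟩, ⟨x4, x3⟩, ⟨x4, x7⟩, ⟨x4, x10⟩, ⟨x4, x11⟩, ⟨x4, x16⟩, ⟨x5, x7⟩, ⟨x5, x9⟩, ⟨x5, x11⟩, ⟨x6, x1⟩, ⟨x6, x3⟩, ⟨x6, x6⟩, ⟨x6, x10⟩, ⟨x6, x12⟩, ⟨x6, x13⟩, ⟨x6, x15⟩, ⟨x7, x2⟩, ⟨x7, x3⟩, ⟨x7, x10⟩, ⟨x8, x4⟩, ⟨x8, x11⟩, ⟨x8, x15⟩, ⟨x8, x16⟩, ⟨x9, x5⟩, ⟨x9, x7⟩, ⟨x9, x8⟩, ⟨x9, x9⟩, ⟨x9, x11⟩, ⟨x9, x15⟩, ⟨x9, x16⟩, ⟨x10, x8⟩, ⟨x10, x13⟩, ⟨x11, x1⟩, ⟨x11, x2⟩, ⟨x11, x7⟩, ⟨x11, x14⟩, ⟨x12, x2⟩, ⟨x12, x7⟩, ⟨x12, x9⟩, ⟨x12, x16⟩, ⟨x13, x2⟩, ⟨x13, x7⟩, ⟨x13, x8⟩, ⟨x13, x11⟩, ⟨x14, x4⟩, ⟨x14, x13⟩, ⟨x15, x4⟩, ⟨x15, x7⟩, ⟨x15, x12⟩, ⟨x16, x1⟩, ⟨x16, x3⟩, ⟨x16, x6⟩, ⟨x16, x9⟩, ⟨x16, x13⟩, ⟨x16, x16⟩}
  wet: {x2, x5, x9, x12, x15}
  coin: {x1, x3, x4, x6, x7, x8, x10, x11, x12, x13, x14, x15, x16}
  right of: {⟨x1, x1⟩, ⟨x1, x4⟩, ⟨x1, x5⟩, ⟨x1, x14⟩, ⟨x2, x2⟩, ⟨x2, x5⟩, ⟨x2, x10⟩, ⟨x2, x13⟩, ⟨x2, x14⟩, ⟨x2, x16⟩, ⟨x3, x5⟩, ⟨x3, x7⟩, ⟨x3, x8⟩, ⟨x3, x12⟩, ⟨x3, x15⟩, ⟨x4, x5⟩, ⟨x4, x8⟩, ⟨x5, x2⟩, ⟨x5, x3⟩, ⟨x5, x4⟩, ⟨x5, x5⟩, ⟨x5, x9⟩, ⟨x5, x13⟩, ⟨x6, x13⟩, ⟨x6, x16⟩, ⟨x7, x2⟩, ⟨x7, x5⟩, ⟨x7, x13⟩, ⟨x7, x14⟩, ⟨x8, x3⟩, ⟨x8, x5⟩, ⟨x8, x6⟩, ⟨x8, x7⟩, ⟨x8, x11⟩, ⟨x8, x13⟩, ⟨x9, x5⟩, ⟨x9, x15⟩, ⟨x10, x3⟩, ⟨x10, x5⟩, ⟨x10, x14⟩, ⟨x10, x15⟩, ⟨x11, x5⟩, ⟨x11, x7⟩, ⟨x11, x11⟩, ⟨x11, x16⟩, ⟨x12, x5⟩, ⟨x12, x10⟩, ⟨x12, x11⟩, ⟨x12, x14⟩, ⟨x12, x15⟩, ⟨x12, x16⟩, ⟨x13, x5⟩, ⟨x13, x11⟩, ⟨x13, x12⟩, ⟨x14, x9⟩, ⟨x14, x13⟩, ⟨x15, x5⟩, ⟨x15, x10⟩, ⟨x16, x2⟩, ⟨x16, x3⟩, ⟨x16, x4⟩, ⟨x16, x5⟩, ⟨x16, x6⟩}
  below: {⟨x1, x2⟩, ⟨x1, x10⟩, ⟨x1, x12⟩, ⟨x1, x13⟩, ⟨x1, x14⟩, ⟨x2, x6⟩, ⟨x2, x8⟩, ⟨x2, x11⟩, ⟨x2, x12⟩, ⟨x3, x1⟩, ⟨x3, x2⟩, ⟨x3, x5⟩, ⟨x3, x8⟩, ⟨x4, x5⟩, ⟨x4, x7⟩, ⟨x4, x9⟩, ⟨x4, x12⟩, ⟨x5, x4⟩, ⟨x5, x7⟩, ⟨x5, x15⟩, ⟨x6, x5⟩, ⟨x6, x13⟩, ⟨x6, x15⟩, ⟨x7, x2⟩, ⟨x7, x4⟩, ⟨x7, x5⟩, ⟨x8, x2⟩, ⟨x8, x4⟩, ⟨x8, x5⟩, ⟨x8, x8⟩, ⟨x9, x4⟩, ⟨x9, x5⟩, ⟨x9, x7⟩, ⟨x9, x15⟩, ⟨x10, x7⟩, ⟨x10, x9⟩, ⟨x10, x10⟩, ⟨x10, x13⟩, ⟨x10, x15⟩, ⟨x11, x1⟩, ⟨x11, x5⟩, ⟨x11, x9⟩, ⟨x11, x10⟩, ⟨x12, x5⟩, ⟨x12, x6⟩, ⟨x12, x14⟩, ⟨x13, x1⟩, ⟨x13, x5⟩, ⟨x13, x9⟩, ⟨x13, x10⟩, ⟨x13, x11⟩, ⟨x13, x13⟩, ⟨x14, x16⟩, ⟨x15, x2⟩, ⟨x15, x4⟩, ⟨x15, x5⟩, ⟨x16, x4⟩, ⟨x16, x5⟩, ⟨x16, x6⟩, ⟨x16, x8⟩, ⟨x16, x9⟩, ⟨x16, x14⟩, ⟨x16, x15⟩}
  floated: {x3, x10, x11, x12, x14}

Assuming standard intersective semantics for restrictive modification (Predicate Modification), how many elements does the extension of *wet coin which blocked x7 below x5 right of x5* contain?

⟦which blocked x7⟧ = {x : ⟨x, x7⟩ ∈ ⟦blocked⟧} = {x1, x4, x5, x9, x11, x12, x13, x15}
⟦below x5⟧ = {x : ⟨x, x5⟩ ∈ ⟦below⟧} = {x3, x4, x6, x7, x8, x9, x11, x12, x13, x15, x16}
⟦right of x5⟧ = {x : ⟨x, x5⟩ ∈ ⟦right of⟧} = {x1, x2, x3, x4, x5, x7, x8, x9, x10, x11, x12, x13, x15, x16}
⟦coin⟧ = {x1, x3, x4, x6, x7, x8, x10, x11, x12, x13, x14, x15, x16}
… ∩ ⟦which blocked x7⟧ = {x1, x3, x4, x6, x7, x8, x10, x11, x12, x13, x14, x15, x16} ∩ {x1, x4, x5, x9, x11, x12, x13, x15} = {x1, x4, x11, x12, x13, x15}
… ∩ ⟦below x5⟧ = {x1, x4, x11, x12, x13, x15} ∩ {x3, x4, x6, x7, x8, x9, x11, x12, x13, x15, x16} = {x4, x11, x12, x13, x15}
… ∩ ⟦right of x5⟧ = {x4, x11, x12, x13, x15} ∩ {x1, x2, x3, x4, x5, x7, x8, x9, x10, x11, x12, x13, x15, x16} = {x4, x11, x12, x13, x15}
… ∩ ⟦wet⟧ = {x4, x11, x12, x13, x15} ∩ {x2, x5, x9, x12, x15} = {x12, x15}
⟦wet coin which blocked x7 below x5 right of x5⟧ = {x12, x15}, so the cardinality is 2.

2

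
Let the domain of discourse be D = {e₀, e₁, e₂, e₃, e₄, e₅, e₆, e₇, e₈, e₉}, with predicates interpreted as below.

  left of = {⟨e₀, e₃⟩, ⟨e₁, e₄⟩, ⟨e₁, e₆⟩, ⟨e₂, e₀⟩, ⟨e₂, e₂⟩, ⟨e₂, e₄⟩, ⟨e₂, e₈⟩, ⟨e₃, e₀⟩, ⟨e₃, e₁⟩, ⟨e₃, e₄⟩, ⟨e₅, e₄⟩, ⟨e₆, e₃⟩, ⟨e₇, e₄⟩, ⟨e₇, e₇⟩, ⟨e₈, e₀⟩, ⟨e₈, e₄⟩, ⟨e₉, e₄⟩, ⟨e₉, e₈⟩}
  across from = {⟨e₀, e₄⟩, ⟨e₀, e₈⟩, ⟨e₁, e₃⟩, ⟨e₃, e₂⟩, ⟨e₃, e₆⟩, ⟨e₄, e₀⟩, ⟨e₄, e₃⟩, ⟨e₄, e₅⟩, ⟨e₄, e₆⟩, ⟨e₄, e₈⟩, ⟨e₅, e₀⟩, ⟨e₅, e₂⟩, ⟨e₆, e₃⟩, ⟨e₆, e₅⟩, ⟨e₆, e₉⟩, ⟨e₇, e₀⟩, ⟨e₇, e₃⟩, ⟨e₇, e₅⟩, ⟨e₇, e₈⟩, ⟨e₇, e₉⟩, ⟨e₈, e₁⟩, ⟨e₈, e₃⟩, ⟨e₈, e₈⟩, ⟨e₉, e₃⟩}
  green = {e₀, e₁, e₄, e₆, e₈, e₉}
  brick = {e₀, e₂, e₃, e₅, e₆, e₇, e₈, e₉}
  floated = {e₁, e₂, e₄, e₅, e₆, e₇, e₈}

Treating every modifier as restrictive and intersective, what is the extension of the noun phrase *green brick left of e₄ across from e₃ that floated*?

⟦left of e₄⟧ = {x : ⟨x, e₄⟩ ∈ ⟦left of⟧} = {e₁, e₂, e₃, e₅, e₇, e₈, e₉}
⟦across from e₃⟧ = {x : ⟨x, e₃⟩ ∈ ⟦across from⟧} = {e₁, e₄, e₆, e₇, e₈, e₉}
⟦that floated⟧ = ⟦floated⟧ = {e₁, e₂, e₄, e₅, e₆, e₇, e₈}
⟦brick⟧ = {e₀, e₂, e₃, e₅, e₆, e₇, e₈, e₉}
… ∩ ⟦left of e₄⟧ = {e₀, e₂, e₃, e₅, e₆, e₇, e₈, e₉} ∩ {e₁, e₂, e₃, e₅, e₇, e₈, e₉} = {e₂, e₃, e₅, e₇, e₈, e₉}
… ∩ ⟦across from e₃⟧ = {e₂, e₃, e₅, e₇, e₈, e₉} ∩ {e₁, e₄, e₆, e₇, e₈, e₉} = {e₇, e₈, e₉}
… ∩ ⟦that floated⟧ = {e₇, e₈, e₉} ∩ {e₁, e₂, e₄, e₅, e₆, e₇, e₈} = {e₇, e₈}
… ∩ ⟦green⟧ = {e₇, e₈} ∩ {e₀, e₁, e₄, e₆, e₈, e₉} = {e₈}
So ⟦green brick left of e₄ across from e₃ that floated⟧ = {e₈}.

{e₈}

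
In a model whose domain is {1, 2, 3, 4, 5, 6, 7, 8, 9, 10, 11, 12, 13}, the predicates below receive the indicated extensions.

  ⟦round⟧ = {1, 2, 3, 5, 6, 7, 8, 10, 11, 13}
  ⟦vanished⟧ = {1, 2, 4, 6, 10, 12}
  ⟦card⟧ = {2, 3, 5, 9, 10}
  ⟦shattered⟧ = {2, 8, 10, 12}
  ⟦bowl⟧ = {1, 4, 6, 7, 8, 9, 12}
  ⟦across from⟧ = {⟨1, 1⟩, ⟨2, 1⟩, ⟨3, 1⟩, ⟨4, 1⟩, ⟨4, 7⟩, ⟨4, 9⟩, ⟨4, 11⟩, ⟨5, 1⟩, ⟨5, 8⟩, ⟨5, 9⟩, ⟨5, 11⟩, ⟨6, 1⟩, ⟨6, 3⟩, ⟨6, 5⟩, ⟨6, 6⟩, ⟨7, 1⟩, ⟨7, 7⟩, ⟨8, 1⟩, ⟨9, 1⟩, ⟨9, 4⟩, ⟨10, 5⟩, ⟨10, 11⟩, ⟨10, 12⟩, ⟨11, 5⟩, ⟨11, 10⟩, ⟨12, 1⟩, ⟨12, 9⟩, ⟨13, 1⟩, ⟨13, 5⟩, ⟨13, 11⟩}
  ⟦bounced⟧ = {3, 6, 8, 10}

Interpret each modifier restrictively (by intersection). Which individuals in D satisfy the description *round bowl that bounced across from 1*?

⟦that bounced⟧ = ⟦bounced⟧ = {3, 6, 8, 10}
⟦across from 1⟧ = {x : ⟨x, 1⟩ ∈ ⟦across from⟧} = {1, 2, 3, 4, 5, 6, 7, 8, 9, 12, 13}
⟦bowl⟧ = {1, 4, 6, 7, 8, 9, 12}
… ∩ ⟦that bounced⟧ = {1, 4, 6, 7, 8, 9, 12} ∩ {3, 6, 8, 10} = {6, 8}
… ∩ ⟦across from 1⟧ = {6, 8} ∩ {1, 2, 3, 4, 5, 6, 7, 8, 9, 12, 13} = {6, 8}
… ∩ ⟦round⟧ = {6, 8} ∩ {1, 2, 3, 5, 6, 7, 8, 10, 11, 13} = {6, 8}
So ⟦round bowl that bounced across from 1⟧ = {6, 8}.

{6, 8}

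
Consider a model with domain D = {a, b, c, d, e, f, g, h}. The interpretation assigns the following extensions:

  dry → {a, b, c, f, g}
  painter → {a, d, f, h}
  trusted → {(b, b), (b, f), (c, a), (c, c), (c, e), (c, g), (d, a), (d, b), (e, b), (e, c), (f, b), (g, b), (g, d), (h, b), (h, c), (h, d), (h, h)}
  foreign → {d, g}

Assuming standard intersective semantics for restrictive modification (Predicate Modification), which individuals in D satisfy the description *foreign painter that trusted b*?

{d}

⟦that trusted b⟧ = {x : ⟨x, b⟩ ∈ ⟦trusted⟧} = {b, d, e, f, g, h}
⟦painter⟧ = {a, d, f, h}
… ∩ ⟦that trusted b⟧ = {a, d, f, h} ∩ {b, d, e, f, g, h} = {d, f, h}
… ∩ ⟦foreign⟧ = {d, f, h} ∩ {d, g} = {d}
So ⟦foreign painter that trusted b⟧ = {d}.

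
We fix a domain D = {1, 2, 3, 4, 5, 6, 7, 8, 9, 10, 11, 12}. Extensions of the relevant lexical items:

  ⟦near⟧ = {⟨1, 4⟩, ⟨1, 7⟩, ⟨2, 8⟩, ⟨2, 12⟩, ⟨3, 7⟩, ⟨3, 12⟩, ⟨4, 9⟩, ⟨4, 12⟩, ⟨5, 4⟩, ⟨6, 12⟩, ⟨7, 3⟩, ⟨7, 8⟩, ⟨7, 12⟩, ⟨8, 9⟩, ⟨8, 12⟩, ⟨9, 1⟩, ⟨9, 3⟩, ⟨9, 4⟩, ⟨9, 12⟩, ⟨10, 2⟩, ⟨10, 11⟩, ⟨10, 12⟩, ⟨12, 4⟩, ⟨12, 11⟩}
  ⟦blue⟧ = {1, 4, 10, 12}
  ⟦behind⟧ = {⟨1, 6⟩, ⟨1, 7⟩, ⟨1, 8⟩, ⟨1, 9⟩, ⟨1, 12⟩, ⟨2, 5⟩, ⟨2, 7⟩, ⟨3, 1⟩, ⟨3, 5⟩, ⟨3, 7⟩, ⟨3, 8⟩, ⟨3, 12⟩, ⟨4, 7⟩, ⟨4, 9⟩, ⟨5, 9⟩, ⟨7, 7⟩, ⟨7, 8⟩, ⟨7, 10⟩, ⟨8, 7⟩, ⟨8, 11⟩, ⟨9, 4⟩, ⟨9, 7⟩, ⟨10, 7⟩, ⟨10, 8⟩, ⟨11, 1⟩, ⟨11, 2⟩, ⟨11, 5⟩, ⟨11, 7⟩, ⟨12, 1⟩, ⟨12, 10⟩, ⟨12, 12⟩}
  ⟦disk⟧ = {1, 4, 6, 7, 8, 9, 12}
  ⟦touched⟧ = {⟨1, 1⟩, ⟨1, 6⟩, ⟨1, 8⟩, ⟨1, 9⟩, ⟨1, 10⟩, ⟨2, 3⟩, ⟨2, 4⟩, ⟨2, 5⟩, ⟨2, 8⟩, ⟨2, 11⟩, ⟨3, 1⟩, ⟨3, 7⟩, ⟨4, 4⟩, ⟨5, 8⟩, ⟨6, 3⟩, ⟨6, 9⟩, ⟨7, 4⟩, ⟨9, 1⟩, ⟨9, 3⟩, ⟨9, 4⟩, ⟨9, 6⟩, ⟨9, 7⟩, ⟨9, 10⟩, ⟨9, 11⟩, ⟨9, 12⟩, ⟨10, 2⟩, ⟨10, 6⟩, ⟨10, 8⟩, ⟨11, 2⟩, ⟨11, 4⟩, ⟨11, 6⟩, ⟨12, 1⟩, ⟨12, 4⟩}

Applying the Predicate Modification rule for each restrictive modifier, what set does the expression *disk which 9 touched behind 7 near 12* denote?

⟦which 9 touched⟧ = {x : ⟨9, x⟩ ∈ ⟦touched⟧} = {1, 3, 4, 6, 7, 10, 11, 12}
⟦behind 7⟧ = {x : ⟨x, 7⟩ ∈ ⟦behind⟧} = {1, 2, 3, 4, 7, 8, 9, 10, 11}
⟦near 12⟧ = {x : ⟨x, 12⟩ ∈ ⟦near⟧} = {2, 3, 4, 6, 7, 8, 9, 10}
⟦disk⟧ = {1, 4, 6, 7, 8, 9, 12}
… ∩ ⟦which 9 touched⟧ = {1, 4, 6, 7, 8, 9, 12} ∩ {1, 3, 4, 6, 7, 10, 11, 12} = {1, 4, 6, 7, 12}
… ∩ ⟦behind 7⟧ = {1, 4, 6, 7, 12} ∩ {1, 2, 3, 4, 7, 8, 9, 10, 11} = {1, 4, 7}
… ∩ ⟦near 12⟧ = {1, 4, 7} ∩ {2, 3, 4, 6, 7, 8, 9, 10} = {4, 7}
So ⟦disk which 9 touched behind 7 near 12⟧ = {4, 7}.

{4, 7}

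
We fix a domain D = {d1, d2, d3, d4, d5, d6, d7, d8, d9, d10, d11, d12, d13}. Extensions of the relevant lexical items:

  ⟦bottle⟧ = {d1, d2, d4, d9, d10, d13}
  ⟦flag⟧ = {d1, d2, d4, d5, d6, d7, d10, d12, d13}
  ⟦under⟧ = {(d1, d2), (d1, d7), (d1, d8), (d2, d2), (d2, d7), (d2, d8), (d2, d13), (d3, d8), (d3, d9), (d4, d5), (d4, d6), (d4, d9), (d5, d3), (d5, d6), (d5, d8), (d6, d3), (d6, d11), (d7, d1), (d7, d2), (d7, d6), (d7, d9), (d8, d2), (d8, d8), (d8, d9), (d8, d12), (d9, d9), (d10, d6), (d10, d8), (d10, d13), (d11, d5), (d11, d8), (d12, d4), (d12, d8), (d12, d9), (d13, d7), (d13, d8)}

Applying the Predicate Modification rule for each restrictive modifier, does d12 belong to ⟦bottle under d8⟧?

no

⟦under d8⟧ = {x : ⟨x, d8⟩ ∈ ⟦under⟧} = {d1, d2, d3, d5, d8, d10, d11, d12, d13}
⟦bottle⟧ = {d1, d2, d4, d9, d10, d13}
… ∩ ⟦under d8⟧ = {d1, d2, d4, d9, d10, d13} ∩ {d1, d2, d3, d5, d8, d10, d11, d12, d13} = {d1, d2, d10, d13}
⟦bottle under d8⟧ = {d1, d2, d10, d13}; d12 ∉ this set.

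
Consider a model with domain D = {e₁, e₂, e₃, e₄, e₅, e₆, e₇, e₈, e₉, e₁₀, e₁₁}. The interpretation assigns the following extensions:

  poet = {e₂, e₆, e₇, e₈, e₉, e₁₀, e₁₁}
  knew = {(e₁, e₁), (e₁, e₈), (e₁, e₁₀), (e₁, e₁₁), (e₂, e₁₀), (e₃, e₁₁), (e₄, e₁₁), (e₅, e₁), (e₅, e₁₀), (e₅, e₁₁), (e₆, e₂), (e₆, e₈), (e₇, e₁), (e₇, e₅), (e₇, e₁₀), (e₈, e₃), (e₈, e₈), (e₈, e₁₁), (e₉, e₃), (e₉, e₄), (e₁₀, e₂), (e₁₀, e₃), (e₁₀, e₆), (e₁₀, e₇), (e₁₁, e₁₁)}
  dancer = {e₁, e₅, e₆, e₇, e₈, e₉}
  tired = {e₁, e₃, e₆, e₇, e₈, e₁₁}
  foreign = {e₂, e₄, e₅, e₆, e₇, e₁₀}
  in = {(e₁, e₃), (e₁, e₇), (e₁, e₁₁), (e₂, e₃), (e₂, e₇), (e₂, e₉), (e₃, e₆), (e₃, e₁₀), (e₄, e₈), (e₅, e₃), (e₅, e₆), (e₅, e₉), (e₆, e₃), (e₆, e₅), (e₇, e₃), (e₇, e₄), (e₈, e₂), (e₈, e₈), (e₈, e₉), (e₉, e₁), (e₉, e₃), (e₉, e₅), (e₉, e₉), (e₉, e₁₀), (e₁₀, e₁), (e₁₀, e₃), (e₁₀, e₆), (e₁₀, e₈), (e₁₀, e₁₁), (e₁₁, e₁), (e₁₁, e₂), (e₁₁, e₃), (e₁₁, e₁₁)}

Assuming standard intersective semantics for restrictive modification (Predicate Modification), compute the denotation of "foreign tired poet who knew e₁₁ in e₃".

⟦who knew e₁₁⟧ = {x : ⟨x, e₁₁⟩ ∈ ⟦knew⟧} = {e₁, e₃, e₄, e₅, e₈, e₁₁}
⟦in e₃⟧ = {x : ⟨x, e₃⟩ ∈ ⟦in⟧} = {e₁, e₂, e₅, e₆, e₇, e₉, e₁₀, e₁₁}
⟦poet⟧ = {e₂, e₆, e₇, e₈, e₉, e₁₀, e₁₁}
… ∩ ⟦who knew e₁₁⟧ = {e₂, e₆, e₇, e₈, e₉, e₁₀, e₁₁} ∩ {e₁, e₃, e₄, e₅, e₈, e₁₁} = {e₈, e₁₁}
… ∩ ⟦in e₃⟧ = {e₈, e₁₁} ∩ {e₁, e₂, e₅, e₆, e₇, e₉, e₁₀, e₁₁} = {e₁₁}
… ∩ ⟦foreign⟧ = {e₁₁} ∩ {e₂, e₄, e₅, e₆, e₇, e₁₀} = ∅
… ∩ ⟦tired⟧ = ∅ ∩ {e₁, e₃, e₆, e₇, e₈, e₁₁} = ∅
So ⟦foreign tired poet who knew e₁₁ in e₃⟧ = ∅.

∅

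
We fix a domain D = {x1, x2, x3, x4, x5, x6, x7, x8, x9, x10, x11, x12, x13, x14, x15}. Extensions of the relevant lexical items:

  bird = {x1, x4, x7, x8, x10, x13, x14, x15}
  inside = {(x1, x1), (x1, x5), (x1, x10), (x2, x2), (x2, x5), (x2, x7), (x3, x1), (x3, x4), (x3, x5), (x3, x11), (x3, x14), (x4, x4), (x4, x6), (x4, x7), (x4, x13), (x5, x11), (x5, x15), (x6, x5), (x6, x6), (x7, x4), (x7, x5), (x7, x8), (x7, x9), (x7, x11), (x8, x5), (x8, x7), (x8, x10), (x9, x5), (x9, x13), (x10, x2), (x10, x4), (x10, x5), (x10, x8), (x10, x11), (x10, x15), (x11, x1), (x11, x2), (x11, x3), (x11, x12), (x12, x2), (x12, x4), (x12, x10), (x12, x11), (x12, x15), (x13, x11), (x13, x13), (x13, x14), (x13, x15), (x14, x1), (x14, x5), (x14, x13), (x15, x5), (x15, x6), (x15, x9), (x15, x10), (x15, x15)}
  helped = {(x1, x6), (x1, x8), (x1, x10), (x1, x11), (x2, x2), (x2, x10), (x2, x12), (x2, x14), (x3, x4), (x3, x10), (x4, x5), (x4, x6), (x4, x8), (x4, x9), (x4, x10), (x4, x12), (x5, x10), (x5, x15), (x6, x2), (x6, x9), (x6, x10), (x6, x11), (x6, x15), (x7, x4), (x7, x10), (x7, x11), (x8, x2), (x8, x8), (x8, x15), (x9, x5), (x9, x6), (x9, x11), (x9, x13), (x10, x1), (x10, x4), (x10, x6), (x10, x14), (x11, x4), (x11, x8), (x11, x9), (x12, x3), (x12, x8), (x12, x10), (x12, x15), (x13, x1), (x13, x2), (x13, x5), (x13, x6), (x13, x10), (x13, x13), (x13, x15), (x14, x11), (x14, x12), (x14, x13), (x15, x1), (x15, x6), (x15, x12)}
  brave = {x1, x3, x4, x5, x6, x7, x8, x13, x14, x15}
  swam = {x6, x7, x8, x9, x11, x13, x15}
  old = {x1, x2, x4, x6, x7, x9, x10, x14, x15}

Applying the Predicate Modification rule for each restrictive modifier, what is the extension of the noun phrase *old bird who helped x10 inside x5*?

⟦who helped x10⟧ = {x : ⟨x, x10⟩ ∈ ⟦helped⟧} = {x1, x2, x3, x4, x5, x6, x7, x12, x13}
⟦inside x5⟧ = {x : ⟨x, x5⟩ ∈ ⟦inside⟧} = {x1, x2, x3, x6, x7, x8, x9, x10, x14, x15}
⟦bird⟧ = {x1, x4, x7, x8, x10, x13, x14, x15}
… ∩ ⟦who helped x10⟧ = {x1, x4, x7, x8, x10, x13, x14, x15} ∩ {x1, x2, x3, x4, x5, x6, x7, x12, x13} = {x1, x4, x7, x13}
… ∩ ⟦inside x5⟧ = {x1, x4, x7, x13} ∩ {x1, x2, x3, x6, x7, x8, x9, x10, x14, x15} = {x1, x7}
… ∩ ⟦old⟧ = {x1, x7} ∩ {x1, x2, x4, x6, x7, x9, x10, x14, x15} = {x1, x7}
So ⟦old bird who helped x10 inside x5⟧ = {x1, x7}.

{x1, x7}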